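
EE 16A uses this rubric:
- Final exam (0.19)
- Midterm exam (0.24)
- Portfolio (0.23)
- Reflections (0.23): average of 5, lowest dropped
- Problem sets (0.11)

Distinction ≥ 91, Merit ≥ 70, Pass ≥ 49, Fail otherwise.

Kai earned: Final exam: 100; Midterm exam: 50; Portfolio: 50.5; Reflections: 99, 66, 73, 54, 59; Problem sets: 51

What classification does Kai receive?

Pass

Reflections: drop 54 → average of remaining 4 = 297/4 = 74.25
Weighted total:
  Final exam 100 × 0.19 = 19
  Midterm exam 50 × 0.24 = 12
  Portfolio 50.5 × 0.23 = 11.615
  Reflections 74.25 × 0.23 = 17.0775
  Problem sets 51 × 0.11 = 5.61
Sum = 65.3025
65.3025 is ≥ 49 and < 70 → Pass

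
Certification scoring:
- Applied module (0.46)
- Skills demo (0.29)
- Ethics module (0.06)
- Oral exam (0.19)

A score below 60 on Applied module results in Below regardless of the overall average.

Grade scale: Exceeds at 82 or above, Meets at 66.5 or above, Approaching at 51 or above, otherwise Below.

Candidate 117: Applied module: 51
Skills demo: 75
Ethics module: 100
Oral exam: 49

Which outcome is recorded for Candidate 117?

Applied module score 51 < 60: minimum not met.
Weighted total:
  Applied module 51 × 0.46 = 23.46
  Skills demo 75 × 0.29 = 21.75
  Ethics module 100 × 0.06 = 6
  Oral exam 49 × 0.19 = 9.31
Sum = 60.52
Because the Applied module minimum was not met, the result is Below.

Below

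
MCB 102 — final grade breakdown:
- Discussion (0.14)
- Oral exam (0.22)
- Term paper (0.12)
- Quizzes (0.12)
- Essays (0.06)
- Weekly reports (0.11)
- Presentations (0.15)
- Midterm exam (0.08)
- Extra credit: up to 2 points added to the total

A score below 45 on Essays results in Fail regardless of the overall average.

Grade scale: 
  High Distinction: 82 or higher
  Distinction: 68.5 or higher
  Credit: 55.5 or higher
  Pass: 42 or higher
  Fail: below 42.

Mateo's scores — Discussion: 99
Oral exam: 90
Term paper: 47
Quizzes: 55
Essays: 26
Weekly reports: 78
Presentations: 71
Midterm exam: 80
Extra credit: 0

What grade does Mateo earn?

Essays score 26 < 45: minimum not met.
Weighted total:
  Discussion 99 × 0.14 = 13.86
  Oral exam 90 × 0.22 = 19.8
  Term paper 47 × 0.12 = 5.64
  Quizzes 55 × 0.12 = 6.6
  Essays 26 × 0.06 = 1.56
  Weekly reports 78 × 0.11 = 8.58
  Presentations 71 × 0.15 = 10.65
  Midterm exam 80 × 0.08 = 6.4
Sum = 73.09
Extra credit: 73.09 + 0 = 73.09
Because the Essays minimum was not met, the result is Fail.

Fail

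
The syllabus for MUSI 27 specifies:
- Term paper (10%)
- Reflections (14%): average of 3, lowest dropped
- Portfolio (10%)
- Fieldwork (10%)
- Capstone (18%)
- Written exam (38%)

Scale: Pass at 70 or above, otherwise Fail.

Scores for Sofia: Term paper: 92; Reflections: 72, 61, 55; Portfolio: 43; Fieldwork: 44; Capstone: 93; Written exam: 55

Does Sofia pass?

Reflections: drop 55 → average of remaining 2 = 133/2 = 66.5
Weighted total:
  Term paper 92 × 0.1 = 9.2
  Reflections 66.5 × 0.14 = 9.31
  Portfolio 43 × 0.1 = 4.3
  Fieldwork 44 × 0.1 = 4.4
  Capstone 93 × 0.18 = 16.74
  Written exam 55 × 0.38 = 20.9
Sum = 64.85
64.85 < 70 → Fail

Fail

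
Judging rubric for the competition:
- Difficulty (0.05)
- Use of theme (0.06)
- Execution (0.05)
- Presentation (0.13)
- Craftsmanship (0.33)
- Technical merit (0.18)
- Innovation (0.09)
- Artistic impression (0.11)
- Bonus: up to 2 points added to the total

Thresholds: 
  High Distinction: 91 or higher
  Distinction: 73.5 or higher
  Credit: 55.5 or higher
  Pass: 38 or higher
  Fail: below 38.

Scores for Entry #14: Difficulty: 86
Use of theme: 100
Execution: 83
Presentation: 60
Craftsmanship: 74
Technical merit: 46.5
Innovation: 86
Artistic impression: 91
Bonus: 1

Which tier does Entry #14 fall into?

Distinction

Weighted total:
  Difficulty 86 × 0.05 = 4.3
  Use of theme 100 × 0.06 = 6
  Execution 83 × 0.05 = 4.15
  Presentation 60 × 0.13 = 7.8
  Craftsmanship 74 × 0.33 = 24.42
  Technical merit 46.5 × 0.18 = 8.37
  Innovation 86 × 0.09 = 7.74
  Artistic impression 91 × 0.11 = 10.01
Sum = 72.79
Bonus: 72.79 + 1 = 73.79
73.79 is ≥ 73.5 and < 91 → Distinction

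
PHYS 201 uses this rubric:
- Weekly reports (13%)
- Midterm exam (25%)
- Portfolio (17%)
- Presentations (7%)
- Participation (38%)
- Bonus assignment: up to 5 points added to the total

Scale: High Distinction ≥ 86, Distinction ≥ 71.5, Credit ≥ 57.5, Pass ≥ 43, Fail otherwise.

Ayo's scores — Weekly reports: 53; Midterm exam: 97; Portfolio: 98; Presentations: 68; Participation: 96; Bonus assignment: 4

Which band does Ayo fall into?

High Distinction

Weighted total:
  Weekly reports 53 × 0.13 = 6.89
  Midterm exam 97 × 0.25 = 24.25
  Portfolio 98 × 0.17 = 16.66
  Presentations 68 × 0.07 = 4.76
  Participation 96 × 0.38 = 36.48
Sum = 89.04
Bonus assignment: 89.04 + 4 = 93.04
93.04 ≥ 86 → High Distinction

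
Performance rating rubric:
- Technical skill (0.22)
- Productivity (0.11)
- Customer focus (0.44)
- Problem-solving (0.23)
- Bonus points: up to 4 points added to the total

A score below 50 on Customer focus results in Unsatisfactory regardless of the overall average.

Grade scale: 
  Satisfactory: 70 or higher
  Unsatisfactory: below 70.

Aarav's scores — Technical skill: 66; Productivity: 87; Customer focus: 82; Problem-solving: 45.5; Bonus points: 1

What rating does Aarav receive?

Satisfactory

Customer focus score 82 ≥ 50: minimum met.
Weighted total:
  Technical skill 66 × 0.22 = 14.52
  Productivity 87 × 0.11 = 9.57
  Customer focus 82 × 0.44 = 36.08
  Problem-solving 45.5 × 0.23 = 10.465
Sum = 70.635
Bonus points: 70.635 + 1 = 71.635
71.635 ≥ 70 → Satisfactory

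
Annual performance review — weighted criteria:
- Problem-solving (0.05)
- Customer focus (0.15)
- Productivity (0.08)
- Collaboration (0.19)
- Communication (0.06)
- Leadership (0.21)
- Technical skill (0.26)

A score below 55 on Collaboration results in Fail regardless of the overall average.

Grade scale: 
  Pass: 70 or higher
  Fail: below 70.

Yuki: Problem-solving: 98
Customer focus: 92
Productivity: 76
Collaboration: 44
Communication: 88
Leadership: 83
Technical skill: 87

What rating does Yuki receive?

Fail

Collaboration score 44 < 55: minimum not met.
Weighted total:
  Problem-solving 98 × 0.05 = 4.9
  Customer focus 92 × 0.15 = 13.8
  Productivity 76 × 0.08 = 6.08
  Collaboration 44 × 0.19 = 8.36
  Communication 88 × 0.06 = 5.28
  Leadership 83 × 0.21 = 17.43
  Technical skill 87 × 0.26 = 22.62
Sum = 78.47
Because the Collaboration minimum was not met, the result is Fail.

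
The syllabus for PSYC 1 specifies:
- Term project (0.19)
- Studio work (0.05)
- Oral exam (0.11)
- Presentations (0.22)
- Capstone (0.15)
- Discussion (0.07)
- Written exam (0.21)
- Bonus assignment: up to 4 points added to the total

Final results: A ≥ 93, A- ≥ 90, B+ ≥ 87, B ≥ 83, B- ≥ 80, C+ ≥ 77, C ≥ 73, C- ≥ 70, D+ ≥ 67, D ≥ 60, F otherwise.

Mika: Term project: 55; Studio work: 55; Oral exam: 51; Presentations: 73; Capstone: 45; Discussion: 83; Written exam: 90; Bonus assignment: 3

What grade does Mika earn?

Weighted total:
  Term project 55 × 0.19 = 10.45
  Studio work 55 × 0.05 = 2.75
  Oral exam 51 × 0.11 = 5.61
  Presentations 73 × 0.22 = 16.06
  Capstone 45 × 0.15 = 6.75
  Discussion 83 × 0.07 = 5.81
  Written exam 90 × 0.21 = 18.9
Sum = 66.33
Bonus assignment: 66.33 + 3 = 69.33
69.33 is ≥ 67 and < 70 → D+

D+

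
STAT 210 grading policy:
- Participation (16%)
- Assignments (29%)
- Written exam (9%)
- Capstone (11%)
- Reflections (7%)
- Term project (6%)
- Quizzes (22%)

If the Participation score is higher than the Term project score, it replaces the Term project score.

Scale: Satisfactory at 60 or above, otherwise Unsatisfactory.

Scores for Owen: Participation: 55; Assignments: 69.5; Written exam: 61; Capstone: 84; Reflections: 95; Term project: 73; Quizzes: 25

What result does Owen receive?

Satisfactory

Participation (55) ≤ Term project (73), so Term project stays at 73.
Weighted total:
  Participation 55 × 0.16 = 8.8
  Assignments 69.5 × 0.29 = 20.155
  Written exam 61 × 0.09 = 5.49
  Capstone 84 × 0.11 = 9.24
  Reflections 95 × 0.07 = 6.65
  Term project 73 × 0.06 = 4.38
  Quizzes 25 × 0.22 = 5.5
Sum = 60.215
60.215 ≥ 60 → Satisfactory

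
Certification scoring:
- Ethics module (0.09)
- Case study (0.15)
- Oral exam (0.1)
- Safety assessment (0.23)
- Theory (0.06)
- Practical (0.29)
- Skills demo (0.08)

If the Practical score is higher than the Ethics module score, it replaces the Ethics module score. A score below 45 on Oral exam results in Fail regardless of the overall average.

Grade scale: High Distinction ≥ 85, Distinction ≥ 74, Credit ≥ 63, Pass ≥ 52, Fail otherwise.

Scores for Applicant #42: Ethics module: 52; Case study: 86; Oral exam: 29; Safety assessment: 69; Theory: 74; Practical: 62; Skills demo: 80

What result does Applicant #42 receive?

Practical (62) > Ethics module (52), so Ethics module counts as 62.
Oral exam score 29 < 45: minimum not met.
Weighted total:
  Ethics module 62 × 0.09 = 5.58
  Case study 86 × 0.15 = 12.9
  Oral exam 29 × 0.1 = 2.9
  Safety assessment 69 × 0.23 = 15.87
  Theory 74 × 0.06 = 4.44
  Practical 62 × 0.29 = 17.98
  Skills demo 80 × 0.08 = 6.4
Sum = 66.07
Because the Oral exam minimum was not met, the result is Fail.

Fail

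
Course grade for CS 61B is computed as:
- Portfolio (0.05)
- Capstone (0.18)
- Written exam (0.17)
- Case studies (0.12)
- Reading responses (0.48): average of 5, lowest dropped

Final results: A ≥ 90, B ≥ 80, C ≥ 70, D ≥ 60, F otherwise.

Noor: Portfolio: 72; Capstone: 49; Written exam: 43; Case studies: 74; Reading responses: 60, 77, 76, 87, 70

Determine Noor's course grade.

Reading responses: drop 60 → average of remaining 4 = 310/4 = 77.5
Weighted total:
  Portfolio 72 × 0.05 = 3.6
  Capstone 49 × 0.18 = 8.82
  Written exam 43 × 0.17 = 7.31
  Case studies 74 × 0.12 = 8.88
  Reading responses 77.5 × 0.48 = 37.2
Sum = 65.81
65.81 is ≥ 60 and < 70 → D

D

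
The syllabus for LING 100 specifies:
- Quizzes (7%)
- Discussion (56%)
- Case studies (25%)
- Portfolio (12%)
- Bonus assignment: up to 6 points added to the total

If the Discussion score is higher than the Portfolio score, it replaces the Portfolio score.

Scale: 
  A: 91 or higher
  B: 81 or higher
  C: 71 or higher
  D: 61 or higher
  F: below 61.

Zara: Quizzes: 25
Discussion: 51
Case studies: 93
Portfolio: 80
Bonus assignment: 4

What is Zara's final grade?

Discussion (51) ≤ Portfolio (80), so Portfolio stays at 80.
Weighted total:
  Quizzes 25 × 0.07 = 1.75
  Discussion 51 × 0.56 = 28.56
  Case studies 93 × 0.25 = 23.25
  Portfolio 80 × 0.12 = 9.6
Sum = 63.16
Bonus assignment: 63.16 + 4 = 67.16
67.16 is ≥ 61 and < 71 → D

D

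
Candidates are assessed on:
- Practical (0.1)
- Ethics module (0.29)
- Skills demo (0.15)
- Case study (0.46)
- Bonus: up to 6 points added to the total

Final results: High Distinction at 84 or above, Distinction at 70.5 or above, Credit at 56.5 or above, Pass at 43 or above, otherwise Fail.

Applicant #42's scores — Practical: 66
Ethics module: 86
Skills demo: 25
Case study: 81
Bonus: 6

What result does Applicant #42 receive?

Distinction

Weighted total:
  Practical 66 × 0.1 = 6.6
  Ethics module 86 × 0.29 = 24.94
  Skills demo 25 × 0.15 = 3.75
  Case study 81 × 0.46 = 37.26
Sum = 72.55
Bonus: 72.55 + 6 = 78.55
78.55 is ≥ 70.5 and < 84 → Distinction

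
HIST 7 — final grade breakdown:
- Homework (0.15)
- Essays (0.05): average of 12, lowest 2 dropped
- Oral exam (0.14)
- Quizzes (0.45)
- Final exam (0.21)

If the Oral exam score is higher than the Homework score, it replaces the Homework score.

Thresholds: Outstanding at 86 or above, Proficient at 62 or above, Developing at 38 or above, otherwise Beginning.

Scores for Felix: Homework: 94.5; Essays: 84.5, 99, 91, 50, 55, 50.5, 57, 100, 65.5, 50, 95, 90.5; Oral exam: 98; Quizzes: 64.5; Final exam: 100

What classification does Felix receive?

Proficient

Essays: drop 50, 50 → average of remaining 10 = 788/10 = 78.8
Oral exam (98) > Homework (94.5), so Homework counts as 98.
Weighted total:
  Homework 98 × 0.15 = 14.7
  Essays 78.8 × 0.05 = 3.94
  Oral exam 98 × 0.14 = 13.72
  Quizzes 64.5 × 0.45 = 29.025
  Final exam 100 × 0.21 = 21
Sum = 82.385
82.385 is ≥ 62 and < 86 → Proficient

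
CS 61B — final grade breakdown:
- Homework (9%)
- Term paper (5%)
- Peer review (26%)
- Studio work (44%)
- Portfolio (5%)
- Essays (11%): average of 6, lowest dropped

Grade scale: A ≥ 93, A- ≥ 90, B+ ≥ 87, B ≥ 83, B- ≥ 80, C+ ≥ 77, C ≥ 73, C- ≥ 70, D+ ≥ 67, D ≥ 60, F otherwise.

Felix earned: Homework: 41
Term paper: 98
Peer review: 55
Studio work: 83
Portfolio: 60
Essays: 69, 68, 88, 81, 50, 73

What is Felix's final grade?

C-

Essays: drop 50 → average of remaining 5 = 379/5 = 75.8
Weighted total:
  Homework 41 × 0.09 = 3.69
  Term paper 98 × 0.05 = 4.9
  Peer review 55 × 0.26 = 14.3
  Studio work 83 × 0.44 = 36.52
  Portfolio 60 × 0.05 = 3
  Essays 75.8 × 0.11 = 8.338
Sum = 70.748
70.748 is ≥ 70 and < 73 → C-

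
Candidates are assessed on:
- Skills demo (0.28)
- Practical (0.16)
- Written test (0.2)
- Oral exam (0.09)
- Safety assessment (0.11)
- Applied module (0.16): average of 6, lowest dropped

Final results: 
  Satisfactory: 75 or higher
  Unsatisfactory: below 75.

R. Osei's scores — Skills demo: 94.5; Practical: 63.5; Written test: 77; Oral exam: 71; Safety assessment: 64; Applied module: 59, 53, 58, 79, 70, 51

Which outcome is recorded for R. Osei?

Satisfactory

Applied module: drop 51 → average of remaining 5 = 319/5 = 63.8
Weighted total:
  Skills demo 94.5 × 0.28 = 26.46
  Practical 63.5 × 0.16 = 10.16
  Written test 77 × 0.2 = 15.4
  Oral exam 71 × 0.09 = 6.39
  Safety assessment 64 × 0.11 = 7.04
  Applied module 63.8 × 0.16 = 10.208
Sum = 75.658
75.658 ≥ 75 → Satisfactory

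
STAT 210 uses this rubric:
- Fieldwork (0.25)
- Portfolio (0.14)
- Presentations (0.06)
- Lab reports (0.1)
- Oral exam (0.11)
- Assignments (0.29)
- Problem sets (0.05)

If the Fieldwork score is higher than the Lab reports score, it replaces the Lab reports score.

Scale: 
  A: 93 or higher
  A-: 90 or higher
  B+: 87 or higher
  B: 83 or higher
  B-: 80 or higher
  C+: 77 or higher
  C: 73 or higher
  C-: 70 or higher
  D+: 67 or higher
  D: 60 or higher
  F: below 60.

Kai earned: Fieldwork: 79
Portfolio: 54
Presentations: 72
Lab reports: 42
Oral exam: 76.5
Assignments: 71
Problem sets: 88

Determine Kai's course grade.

C-

Fieldwork (79) > Lab reports (42), so Lab reports counts as 79.
Weighted total:
  Fieldwork 79 × 0.25 = 19.75
  Portfolio 54 × 0.14 = 7.56
  Presentations 72 × 0.06 = 4.32
  Lab reports 79 × 0.1 = 7.9
  Oral exam 76.5 × 0.11 = 8.415
  Assignments 71 × 0.29 = 20.59
  Problem sets 88 × 0.05 = 4.4
Sum = 72.935
72.935 is ≥ 70 and < 73 → C-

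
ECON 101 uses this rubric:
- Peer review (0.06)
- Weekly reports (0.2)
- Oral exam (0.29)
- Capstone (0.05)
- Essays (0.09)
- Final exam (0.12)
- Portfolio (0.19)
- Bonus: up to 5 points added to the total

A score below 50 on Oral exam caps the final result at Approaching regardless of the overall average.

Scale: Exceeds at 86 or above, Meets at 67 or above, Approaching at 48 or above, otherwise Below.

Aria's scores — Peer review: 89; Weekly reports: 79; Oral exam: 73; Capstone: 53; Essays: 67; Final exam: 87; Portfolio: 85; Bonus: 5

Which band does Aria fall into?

Meets

Oral exam score 73 ≥ 50: minimum met.
Weighted total:
  Peer review 89 × 0.06 = 5.34
  Weekly reports 79 × 0.2 = 15.8
  Oral exam 73 × 0.29 = 21.17
  Capstone 53 × 0.05 = 2.65
  Essays 67 × 0.09 = 6.03
  Final exam 87 × 0.12 = 10.44
  Portfolio 85 × 0.19 = 16.15
Sum = 77.58
Bonus: 77.58 + 5 = 82.58
82.58 is ≥ 67 and < 86 → Meets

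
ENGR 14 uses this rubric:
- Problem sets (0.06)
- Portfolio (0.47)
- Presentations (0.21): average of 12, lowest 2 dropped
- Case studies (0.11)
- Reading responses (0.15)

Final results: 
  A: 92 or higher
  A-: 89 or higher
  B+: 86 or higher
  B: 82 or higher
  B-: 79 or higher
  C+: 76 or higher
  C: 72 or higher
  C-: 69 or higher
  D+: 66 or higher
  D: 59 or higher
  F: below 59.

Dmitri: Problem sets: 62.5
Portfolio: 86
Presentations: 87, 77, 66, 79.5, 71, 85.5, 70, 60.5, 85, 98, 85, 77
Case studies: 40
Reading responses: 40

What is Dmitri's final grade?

C-

Presentations: drop 60.5, 66 → average of remaining 10 = 815/10 = 81.5
Weighted total:
  Problem sets 62.5 × 0.06 = 3.75
  Portfolio 86 × 0.47 = 40.42
  Presentations 81.5 × 0.21 = 17.115
  Case studies 40 × 0.11 = 4.4
  Reading responses 40 × 0.15 = 6
Sum = 71.685
71.685 is ≥ 69 and < 72 → C-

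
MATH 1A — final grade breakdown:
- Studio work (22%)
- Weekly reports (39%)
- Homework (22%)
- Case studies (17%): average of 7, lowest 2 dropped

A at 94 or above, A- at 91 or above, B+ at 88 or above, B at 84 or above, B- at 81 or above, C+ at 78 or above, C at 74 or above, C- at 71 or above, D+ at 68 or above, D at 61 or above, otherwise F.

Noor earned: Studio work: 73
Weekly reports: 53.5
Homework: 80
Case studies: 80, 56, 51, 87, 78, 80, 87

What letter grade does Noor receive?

D+

Case studies: drop 51, 56 → average of remaining 5 = 412/5 = 82.4
Weighted total:
  Studio work 73 × 0.22 = 16.06
  Weekly reports 53.5 × 0.39 = 20.865
  Homework 80 × 0.22 = 17.6
  Case studies 82.4 × 0.17 = 14.008
Sum = 68.533
68.533 is ≥ 68 and < 71 → D+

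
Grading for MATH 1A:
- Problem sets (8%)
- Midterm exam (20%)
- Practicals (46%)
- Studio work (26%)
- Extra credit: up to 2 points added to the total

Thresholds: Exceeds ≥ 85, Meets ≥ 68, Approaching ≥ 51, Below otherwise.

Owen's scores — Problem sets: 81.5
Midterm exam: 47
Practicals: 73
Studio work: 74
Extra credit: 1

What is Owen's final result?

Meets

Weighted total:
  Problem sets 81.5 × 0.08 = 6.52
  Midterm exam 47 × 0.2 = 9.4
  Practicals 73 × 0.46 = 33.58
  Studio work 74 × 0.26 = 19.24
Sum = 68.74
Extra credit: 68.74 + 1 = 69.74
69.74 is ≥ 68 and < 85 → Meets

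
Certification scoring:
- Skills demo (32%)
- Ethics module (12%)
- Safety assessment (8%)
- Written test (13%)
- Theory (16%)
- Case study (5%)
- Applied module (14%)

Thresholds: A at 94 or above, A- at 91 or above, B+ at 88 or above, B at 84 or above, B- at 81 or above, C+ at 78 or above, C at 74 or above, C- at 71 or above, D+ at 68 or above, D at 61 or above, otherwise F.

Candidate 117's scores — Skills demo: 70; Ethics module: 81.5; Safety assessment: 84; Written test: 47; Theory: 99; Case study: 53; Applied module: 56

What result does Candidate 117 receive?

C-

Weighted total:
  Skills demo 70 × 0.32 = 22.4
  Ethics module 81.5 × 0.12 = 9.78
  Safety assessment 84 × 0.08 = 6.72
  Written test 47 × 0.13 = 6.11
  Theory 99 × 0.16 = 15.84
  Case study 53 × 0.05 = 2.65
  Applied module 56 × 0.14 = 7.84
Sum = 71.34
71.34 is ≥ 71 and < 74 → C-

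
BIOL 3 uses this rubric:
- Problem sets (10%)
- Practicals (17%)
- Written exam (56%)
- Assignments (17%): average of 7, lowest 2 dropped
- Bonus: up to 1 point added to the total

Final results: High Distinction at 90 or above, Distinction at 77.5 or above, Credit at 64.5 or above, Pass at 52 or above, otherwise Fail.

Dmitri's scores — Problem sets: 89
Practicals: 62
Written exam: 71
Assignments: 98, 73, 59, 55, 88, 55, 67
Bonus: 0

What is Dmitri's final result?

Assignments: drop 55, 55 → average of remaining 5 = 385/5 = 77
Weighted total:
  Problem sets 89 × 0.1 = 8.9
  Practicals 62 × 0.17 = 10.54
  Written exam 71 × 0.56 = 39.76
  Assignments 77 × 0.17 = 13.09
Sum = 72.29
Bonus: 72.29 + 0 = 72.29
72.29 is ≥ 64.5 and < 77.5 → Credit

Credit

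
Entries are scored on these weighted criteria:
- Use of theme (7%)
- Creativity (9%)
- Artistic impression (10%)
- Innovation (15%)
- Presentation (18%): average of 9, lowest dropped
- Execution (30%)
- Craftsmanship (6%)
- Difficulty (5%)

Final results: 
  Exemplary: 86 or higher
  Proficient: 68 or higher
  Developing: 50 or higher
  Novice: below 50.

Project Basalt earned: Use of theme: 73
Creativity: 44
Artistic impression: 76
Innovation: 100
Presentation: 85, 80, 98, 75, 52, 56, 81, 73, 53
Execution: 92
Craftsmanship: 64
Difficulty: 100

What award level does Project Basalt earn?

Proficient

Presentation: drop 52 → average of remaining 8 = 601/8 = 75.125
Weighted total:
  Use of theme 73 × 0.07 = 5.11
  Creativity 44 × 0.09 = 3.96
  Artistic impression 76 × 0.1 = 7.6
  Innovation 100 × 0.15 = 15
  Presentation 75.125 × 0.18 = 13.5225
  Execution 92 × 0.3 = 27.6
  Craftsmanship 64 × 0.06 = 3.84
  Difficulty 100 × 0.05 = 5
Sum = 81.6325
81.6325 is ≥ 68 and < 86 → Proficient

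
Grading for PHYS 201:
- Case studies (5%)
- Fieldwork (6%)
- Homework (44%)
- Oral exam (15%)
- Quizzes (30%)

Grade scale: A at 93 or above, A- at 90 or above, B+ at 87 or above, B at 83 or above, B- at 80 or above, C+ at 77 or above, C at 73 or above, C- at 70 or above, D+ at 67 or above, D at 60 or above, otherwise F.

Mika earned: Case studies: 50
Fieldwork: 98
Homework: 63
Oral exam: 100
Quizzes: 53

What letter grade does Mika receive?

D+

Weighted total:
  Case studies 50 × 0.05 = 2.5
  Fieldwork 98 × 0.06 = 5.88
  Homework 63 × 0.44 = 27.72
  Oral exam 100 × 0.15 = 15
  Quizzes 53 × 0.3 = 15.9
Sum = 67
67 is ≥ 67 and < 70 → D+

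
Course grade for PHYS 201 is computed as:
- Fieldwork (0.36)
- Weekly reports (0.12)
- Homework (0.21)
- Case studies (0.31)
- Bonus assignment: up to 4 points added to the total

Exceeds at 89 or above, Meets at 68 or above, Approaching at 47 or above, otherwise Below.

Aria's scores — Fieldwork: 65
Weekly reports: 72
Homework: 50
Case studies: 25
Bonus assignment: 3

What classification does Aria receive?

Approaching

Weighted total:
  Fieldwork 65 × 0.36 = 23.4
  Weekly reports 72 × 0.12 = 8.64
  Homework 50 × 0.21 = 10.5
  Case studies 25 × 0.31 = 7.75
Sum = 50.29
Bonus assignment: 50.29 + 3 = 53.29
53.29 is ≥ 47 and < 68 → Approaching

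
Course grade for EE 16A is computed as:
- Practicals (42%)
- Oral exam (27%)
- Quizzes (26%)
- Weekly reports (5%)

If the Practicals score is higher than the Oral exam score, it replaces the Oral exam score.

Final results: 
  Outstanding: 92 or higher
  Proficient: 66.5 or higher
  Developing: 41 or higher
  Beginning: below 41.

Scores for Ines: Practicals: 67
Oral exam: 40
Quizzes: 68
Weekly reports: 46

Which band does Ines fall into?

Practicals (67) > Oral exam (40), so Oral exam counts as 67.
Weighted total:
  Practicals 67 × 0.42 = 28.14
  Oral exam 67 × 0.27 = 18.09
  Quizzes 68 × 0.26 = 17.68
  Weekly reports 46 × 0.05 = 2.3
Sum = 66.21
66.21 is ≥ 41 and < 66.5 → Developing

Developing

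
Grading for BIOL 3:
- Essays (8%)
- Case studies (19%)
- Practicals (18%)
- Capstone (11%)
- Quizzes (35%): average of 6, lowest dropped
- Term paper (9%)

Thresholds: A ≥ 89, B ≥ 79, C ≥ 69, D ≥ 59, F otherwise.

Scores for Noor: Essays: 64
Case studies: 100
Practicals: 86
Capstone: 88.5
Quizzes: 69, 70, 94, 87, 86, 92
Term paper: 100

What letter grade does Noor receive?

Quizzes: drop 69 → average of remaining 5 = 429/5 = 85.8
Weighted total:
  Essays 64 × 0.08 = 5.12
  Case studies 100 × 0.19 = 19
  Practicals 86 × 0.18 = 15.48
  Capstone 88.5 × 0.11 = 9.735
  Quizzes 85.8 × 0.35 = 30.03
  Term paper 100 × 0.09 = 9
Sum = 88.365
88.365 is ≥ 79 and < 89 → B

B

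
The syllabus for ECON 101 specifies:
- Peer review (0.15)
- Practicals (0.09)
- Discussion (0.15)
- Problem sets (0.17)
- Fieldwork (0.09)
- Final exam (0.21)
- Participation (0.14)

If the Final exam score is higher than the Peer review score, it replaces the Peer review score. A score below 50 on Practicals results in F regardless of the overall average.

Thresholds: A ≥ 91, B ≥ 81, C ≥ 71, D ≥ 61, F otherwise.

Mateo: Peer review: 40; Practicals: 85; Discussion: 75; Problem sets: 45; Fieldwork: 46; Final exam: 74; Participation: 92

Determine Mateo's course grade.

Final exam (74) > Peer review (40), so Peer review counts as 74.
Practicals score 85 ≥ 50: minimum met.
Weighted total:
  Peer review 74 × 0.15 = 11.1
  Practicals 85 × 0.09 = 7.65
  Discussion 75 × 0.15 = 11.25
  Problem sets 45 × 0.17 = 7.65
  Fieldwork 46 × 0.09 = 4.14
  Final exam 74 × 0.21 = 15.54
  Participation 92 × 0.14 = 12.88
Sum = 70.21
70.21 is ≥ 61 and < 71 → D

D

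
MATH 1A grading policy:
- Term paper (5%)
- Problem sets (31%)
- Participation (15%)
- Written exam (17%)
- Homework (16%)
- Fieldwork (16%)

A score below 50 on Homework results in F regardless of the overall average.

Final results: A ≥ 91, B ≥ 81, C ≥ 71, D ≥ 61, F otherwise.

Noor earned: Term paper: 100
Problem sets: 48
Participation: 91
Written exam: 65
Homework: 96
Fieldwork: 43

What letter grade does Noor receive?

Homework score 96 ≥ 50: minimum met.
Weighted total:
  Term paper 100 × 0.05 = 5
  Problem sets 48 × 0.31 = 14.88
  Participation 91 × 0.15 = 13.65
  Written exam 65 × 0.17 = 11.05
  Homework 96 × 0.16 = 15.36
  Fieldwork 43 × 0.16 = 6.88
Sum = 66.82
66.82 is ≥ 61 and < 71 → D

D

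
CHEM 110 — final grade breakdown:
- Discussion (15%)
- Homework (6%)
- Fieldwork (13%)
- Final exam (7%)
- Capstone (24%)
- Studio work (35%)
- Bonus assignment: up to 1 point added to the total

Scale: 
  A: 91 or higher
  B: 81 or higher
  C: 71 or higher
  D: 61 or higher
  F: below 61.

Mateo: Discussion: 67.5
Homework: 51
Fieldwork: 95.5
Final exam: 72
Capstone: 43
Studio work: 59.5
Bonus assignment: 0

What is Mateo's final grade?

Weighted total:
  Discussion 67.5 × 0.15 = 10.125
  Homework 51 × 0.06 = 3.06
  Fieldwork 95.5 × 0.13 = 12.415
  Final exam 72 × 0.07 = 5.04
  Capstone 43 × 0.24 = 10.32
  Studio work 59.5 × 0.35 = 20.825
Sum = 61.785
Bonus assignment: 61.785 + 0 = 61.785
61.785 is ≥ 61 and < 71 → D

D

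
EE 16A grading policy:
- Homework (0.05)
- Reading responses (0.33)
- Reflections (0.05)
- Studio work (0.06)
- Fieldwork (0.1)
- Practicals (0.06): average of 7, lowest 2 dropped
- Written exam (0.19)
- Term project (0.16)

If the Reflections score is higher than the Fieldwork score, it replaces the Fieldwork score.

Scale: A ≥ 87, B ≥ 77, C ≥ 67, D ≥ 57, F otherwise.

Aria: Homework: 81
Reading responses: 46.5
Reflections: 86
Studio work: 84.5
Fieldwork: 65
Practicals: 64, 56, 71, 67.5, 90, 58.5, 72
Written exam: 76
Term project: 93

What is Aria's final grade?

C

Practicals: drop 56, 58.5 → average of remaining 5 = 364.5/5 = 72.9
Reflections (86) > Fieldwork (65), so Fieldwork counts as 86.
Weighted total:
  Homework 81 × 0.05 = 4.05
  Reading responses 46.5 × 0.33 = 15.345
  Reflections 86 × 0.05 = 4.3
  Studio work 84.5 × 0.06 = 5.07
  Fieldwork 86 × 0.1 = 8.6
  Practicals 72.9 × 0.06 = 4.374
  Written exam 76 × 0.19 = 14.44
  Term project 93 × 0.16 = 14.88
Sum = 71.059
71.059 is ≥ 67 and < 77 → C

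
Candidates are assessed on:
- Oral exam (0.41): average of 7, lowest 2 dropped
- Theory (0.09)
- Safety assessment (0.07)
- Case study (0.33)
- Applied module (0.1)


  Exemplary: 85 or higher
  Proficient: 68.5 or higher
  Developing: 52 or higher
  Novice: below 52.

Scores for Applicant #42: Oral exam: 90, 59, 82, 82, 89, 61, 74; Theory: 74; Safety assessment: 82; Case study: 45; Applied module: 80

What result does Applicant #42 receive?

Oral exam: drop 59, 61 → average of remaining 5 = 417/5 = 83.4
Weighted total:
  Oral exam 83.4 × 0.41 = 34.194
  Theory 74 × 0.09 = 6.66
  Safety assessment 82 × 0.07 = 5.74
  Case study 45 × 0.33 = 14.85
  Applied module 80 × 0.1 = 8
Sum = 69.444
69.444 is ≥ 68.5 and < 85 → Proficient

Proficient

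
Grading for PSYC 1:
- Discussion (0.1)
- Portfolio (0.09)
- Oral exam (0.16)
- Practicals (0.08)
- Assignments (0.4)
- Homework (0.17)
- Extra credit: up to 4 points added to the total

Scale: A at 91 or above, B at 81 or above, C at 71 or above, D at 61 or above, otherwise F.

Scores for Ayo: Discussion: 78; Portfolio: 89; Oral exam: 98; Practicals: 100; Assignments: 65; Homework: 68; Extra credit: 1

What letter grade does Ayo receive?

Weighted total:
  Discussion 78 × 0.1 = 7.8
  Portfolio 89 × 0.09 = 8.01
  Oral exam 98 × 0.16 = 15.68
  Practicals 100 × 0.08 = 8
  Assignments 65 × 0.4 = 26
  Homework 68 × 0.17 = 11.56
Sum = 77.05
Extra credit: 77.05 + 1 = 78.05
78.05 is ≥ 71 and < 81 → C

C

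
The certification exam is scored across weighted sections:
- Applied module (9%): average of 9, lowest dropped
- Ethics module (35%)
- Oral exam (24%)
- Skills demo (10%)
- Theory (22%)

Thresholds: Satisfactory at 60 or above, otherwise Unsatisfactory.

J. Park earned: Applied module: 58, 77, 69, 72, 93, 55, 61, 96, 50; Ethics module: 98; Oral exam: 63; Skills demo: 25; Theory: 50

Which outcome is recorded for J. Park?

Applied module: drop 50 → average of remaining 8 = 581/8 = 72.625
Weighted total:
  Applied module 72.625 × 0.09 = 6.53625
  Ethics module 98 × 0.35 = 34.3
  Oral exam 63 × 0.24 = 15.12
  Skills demo 25 × 0.1 = 2.5
  Theory 50 × 0.22 = 11
Sum = 69.45625
69.45625 ≥ 60 → Satisfactory

Satisfactory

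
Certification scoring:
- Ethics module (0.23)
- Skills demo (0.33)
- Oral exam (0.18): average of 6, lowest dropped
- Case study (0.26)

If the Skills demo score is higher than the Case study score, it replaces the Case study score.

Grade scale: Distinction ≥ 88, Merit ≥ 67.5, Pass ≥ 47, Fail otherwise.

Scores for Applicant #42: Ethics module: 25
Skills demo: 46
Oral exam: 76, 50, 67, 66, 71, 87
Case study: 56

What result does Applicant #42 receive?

Oral exam: drop 50 → average of remaining 5 = 367/5 = 73.4
Skills demo (46) ≤ Case study (56), so Case study stays at 56.
Weighted total:
  Ethics module 25 × 0.23 = 5.75
  Skills demo 46 × 0.33 = 15.18
  Oral exam 73.4 × 0.18 = 13.212
  Case study 56 × 0.26 = 14.56
Sum = 48.702
48.702 is ≥ 47 and < 67.5 → Pass

Pass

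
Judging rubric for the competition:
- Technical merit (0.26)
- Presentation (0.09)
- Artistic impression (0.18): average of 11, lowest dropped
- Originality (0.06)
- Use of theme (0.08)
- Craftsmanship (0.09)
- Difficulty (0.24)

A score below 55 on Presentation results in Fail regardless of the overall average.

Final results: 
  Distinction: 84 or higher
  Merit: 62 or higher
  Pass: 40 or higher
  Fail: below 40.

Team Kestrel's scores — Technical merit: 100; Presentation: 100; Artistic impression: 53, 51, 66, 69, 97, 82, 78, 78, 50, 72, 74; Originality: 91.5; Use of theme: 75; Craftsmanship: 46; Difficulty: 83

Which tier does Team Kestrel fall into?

Artistic impression: drop 50 → average of remaining 10 = 720/10 = 72
Presentation score 100 ≥ 55: minimum met.
Weighted total:
  Technical merit 100 × 0.26 = 26
  Presentation 100 × 0.09 = 9
  Artistic impression 72 × 0.18 = 12.96
  Originality 91.5 × 0.06 = 5.49
  Use of theme 75 × 0.08 = 6
  Craftsmanship 46 × 0.09 = 4.14
  Difficulty 83 × 0.24 = 19.92
Sum = 83.51
83.51 is ≥ 62 and < 84 → Merit

Merit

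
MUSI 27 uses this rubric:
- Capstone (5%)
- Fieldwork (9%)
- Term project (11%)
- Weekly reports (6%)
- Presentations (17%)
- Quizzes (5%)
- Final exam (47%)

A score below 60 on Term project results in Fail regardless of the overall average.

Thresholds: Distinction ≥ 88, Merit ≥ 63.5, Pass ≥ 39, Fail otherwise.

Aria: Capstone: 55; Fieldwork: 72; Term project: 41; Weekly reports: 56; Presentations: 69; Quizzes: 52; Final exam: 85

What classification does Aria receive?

Fail

Term project score 41 < 60: minimum not met.
Weighted total:
  Capstone 55 × 0.05 = 2.75
  Fieldwork 72 × 0.09 = 6.48
  Term project 41 × 0.11 = 4.51
  Weekly reports 56 × 0.06 = 3.36
  Presentations 69 × 0.17 = 11.73
  Quizzes 52 × 0.05 = 2.6
  Final exam 85 × 0.47 = 39.95
Sum = 71.38
Because the Term project minimum was not met, the result is Fail.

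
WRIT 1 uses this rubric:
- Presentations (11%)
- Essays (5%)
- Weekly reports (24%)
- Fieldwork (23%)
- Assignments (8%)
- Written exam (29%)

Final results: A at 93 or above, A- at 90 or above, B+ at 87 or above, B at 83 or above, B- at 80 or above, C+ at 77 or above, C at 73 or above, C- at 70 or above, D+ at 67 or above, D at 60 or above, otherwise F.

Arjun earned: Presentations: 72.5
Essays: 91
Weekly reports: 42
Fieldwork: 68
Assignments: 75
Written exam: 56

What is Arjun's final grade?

Weighted total:
  Presentations 72.5 × 0.11 = 7.975
  Essays 91 × 0.05 = 4.55
  Weekly reports 42 × 0.24 = 10.08
  Fieldwork 68 × 0.23 = 15.64
  Assignments 75 × 0.08 = 6
  Written exam 56 × 0.29 = 16.24
Sum = 60.485
60.485 is ≥ 60 and < 67 → D

D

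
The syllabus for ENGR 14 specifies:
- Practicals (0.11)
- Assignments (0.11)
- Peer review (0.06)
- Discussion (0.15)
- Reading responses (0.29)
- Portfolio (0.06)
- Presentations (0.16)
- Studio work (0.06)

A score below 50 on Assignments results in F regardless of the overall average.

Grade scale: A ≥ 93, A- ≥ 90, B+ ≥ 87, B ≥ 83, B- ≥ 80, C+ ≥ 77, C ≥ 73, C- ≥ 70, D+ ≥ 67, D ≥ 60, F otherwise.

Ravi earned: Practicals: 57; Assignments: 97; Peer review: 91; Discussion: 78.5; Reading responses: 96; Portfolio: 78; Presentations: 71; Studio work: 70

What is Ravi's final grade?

Assignments score 97 ≥ 50: minimum met.
Weighted total:
  Practicals 57 × 0.11 = 6.27
  Assignments 97 × 0.11 = 10.67
  Peer review 91 × 0.06 = 5.46
  Discussion 78.5 × 0.15 = 11.775
  Reading responses 96 × 0.29 = 27.84
  Portfolio 78 × 0.06 = 4.68
  Presentations 71 × 0.16 = 11.36
  Studio work 70 × 0.06 = 4.2
Sum = 82.255
82.255 is ≥ 80 and < 83 → B-

B-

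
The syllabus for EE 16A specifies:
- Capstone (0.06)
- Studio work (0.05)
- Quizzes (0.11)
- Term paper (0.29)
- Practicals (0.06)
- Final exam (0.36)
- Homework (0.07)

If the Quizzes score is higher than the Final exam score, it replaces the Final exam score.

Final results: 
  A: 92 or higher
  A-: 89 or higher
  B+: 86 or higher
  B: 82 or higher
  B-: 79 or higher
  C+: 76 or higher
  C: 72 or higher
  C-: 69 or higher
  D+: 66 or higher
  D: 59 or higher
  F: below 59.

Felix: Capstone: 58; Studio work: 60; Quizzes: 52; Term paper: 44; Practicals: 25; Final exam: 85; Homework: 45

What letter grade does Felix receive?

D

Quizzes (52) ≤ Final exam (85), so Final exam stays at 85.
Weighted total:
  Capstone 58 × 0.06 = 3.48
  Studio work 60 × 0.05 = 3
  Quizzes 52 × 0.11 = 5.72
  Term paper 44 × 0.29 = 12.76
  Practicals 25 × 0.06 = 1.5
  Final exam 85 × 0.36 = 30.6
  Homework 45 × 0.07 = 3.15
Sum = 60.21
60.21 is ≥ 59 and < 66 → D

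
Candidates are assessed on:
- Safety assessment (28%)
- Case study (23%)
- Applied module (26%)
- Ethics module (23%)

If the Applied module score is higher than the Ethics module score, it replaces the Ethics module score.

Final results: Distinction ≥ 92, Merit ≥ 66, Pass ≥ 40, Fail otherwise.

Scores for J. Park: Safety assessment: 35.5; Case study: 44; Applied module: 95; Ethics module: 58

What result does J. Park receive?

Merit

Applied module (95) > Ethics module (58), so Ethics module counts as 95.
Weighted total:
  Safety assessment 35.5 × 0.28 = 9.94
  Case study 44 × 0.23 = 10.12
  Applied module 95 × 0.26 = 24.7
  Ethics module 95 × 0.23 = 21.85
Sum = 66.61
66.61 is ≥ 66 and < 92 → Merit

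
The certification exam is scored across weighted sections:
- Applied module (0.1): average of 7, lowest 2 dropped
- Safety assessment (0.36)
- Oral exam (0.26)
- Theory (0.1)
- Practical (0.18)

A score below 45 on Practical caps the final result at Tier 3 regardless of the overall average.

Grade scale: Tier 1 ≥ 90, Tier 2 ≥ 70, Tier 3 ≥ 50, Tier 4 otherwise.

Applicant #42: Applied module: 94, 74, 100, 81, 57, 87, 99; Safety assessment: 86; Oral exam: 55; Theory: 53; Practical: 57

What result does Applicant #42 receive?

Tier 2

Applied module: drop 57, 74 → average of remaining 5 = 461/5 = 92.2
Practical score 57 ≥ 45: minimum met.
Weighted total:
  Applied module 92.2 × 0.1 = 9.22
  Safety assessment 86 × 0.36 = 30.96
  Oral exam 55 × 0.26 = 14.3
  Theory 53 × 0.1 = 5.3
  Practical 57 × 0.18 = 10.26
Sum = 70.04
70.04 is ≥ 70 and < 90 → Tier 2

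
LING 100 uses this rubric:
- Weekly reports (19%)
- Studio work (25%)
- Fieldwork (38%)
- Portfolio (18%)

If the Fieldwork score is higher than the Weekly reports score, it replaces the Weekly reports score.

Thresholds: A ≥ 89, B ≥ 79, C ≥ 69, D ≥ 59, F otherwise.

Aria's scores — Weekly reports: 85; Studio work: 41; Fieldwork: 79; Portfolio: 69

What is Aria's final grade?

Fieldwork (79) ≤ Weekly reports (85), so Weekly reports stays at 85.
Weighted total:
  Weekly reports 85 × 0.19 = 16.15
  Studio work 41 × 0.25 = 10.25
  Fieldwork 79 × 0.38 = 30.02
  Portfolio 69 × 0.18 = 12.42
Sum = 68.84
68.84 is ≥ 59 and < 69 → D

D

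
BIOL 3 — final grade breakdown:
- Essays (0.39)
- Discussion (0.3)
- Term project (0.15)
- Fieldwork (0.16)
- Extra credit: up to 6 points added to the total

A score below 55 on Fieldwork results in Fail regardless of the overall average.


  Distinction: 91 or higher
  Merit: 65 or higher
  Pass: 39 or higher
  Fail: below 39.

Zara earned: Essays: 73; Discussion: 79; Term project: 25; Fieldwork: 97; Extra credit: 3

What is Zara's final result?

Fieldwork score 97 ≥ 55: minimum met.
Weighted total:
  Essays 73 × 0.39 = 28.47
  Discussion 79 × 0.3 = 23.7
  Term project 25 × 0.15 = 3.75
  Fieldwork 97 × 0.16 = 15.52
Sum = 71.44
Extra credit: 71.44 + 3 = 74.44
74.44 is ≥ 65 and < 91 → Merit

Merit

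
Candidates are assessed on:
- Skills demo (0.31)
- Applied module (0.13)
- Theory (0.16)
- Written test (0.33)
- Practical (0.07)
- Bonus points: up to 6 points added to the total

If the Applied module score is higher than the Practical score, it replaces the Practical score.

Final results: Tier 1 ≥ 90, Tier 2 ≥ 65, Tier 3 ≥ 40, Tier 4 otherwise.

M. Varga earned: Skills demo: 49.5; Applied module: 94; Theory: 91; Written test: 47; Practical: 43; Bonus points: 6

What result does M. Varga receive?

Applied module (94) > Practical (43), so Practical counts as 94.
Weighted total:
  Skills demo 49.5 × 0.31 = 15.345
  Applied module 94 × 0.13 = 12.22
  Theory 91 × 0.16 = 14.56
  Written test 47 × 0.33 = 15.51
  Practical 94 × 0.07 = 6.58
Sum = 64.215
Bonus points: 64.215 + 6 = 70.215
70.215 is ≥ 65 and < 90 → Tier 2

Tier 2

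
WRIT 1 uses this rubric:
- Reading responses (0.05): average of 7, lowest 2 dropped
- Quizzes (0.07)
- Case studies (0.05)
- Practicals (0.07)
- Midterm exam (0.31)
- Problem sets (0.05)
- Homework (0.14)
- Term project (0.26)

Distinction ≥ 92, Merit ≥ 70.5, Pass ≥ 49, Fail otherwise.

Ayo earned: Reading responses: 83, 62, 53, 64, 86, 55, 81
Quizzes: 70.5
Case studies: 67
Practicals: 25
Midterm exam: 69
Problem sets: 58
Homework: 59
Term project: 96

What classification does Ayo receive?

Merit

Reading responses: drop 53, 55 → average of remaining 5 = 376/5 = 75.2
Weighted total:
  Reading responses 75.2 × 0.05 = 3.76
  Quizzes 70.5 × 0.07 = 4.935
  Case studies 67 × 0.05 = 3.35
  Practicals 25 × 0.07 = 1.75
  Midterm exam 69 × 0.31 = 21.39
  Problem sets 58 × 0.05 = 2.9
  Homework 59 × 0.14 = 8.26
  Term project 96 × 0.26 = 24.96
Sum = 71.305
71.305 is ≥ 70.5 and < 92 → Merit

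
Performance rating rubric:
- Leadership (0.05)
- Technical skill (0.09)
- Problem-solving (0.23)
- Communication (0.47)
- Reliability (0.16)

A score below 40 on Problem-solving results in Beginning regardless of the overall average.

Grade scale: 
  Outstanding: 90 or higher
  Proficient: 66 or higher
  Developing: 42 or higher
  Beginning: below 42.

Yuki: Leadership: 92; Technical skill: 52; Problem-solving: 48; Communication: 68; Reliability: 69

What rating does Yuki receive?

Developing

Problem-solving score 48 ≥ 40: minimum met.
Weighted total:
  Leadership 92 × 0.05 = 4.6
  Technical skill 52 × 0.09 = 4.68
  Problem-solving 48 × 0.23 = 11.04
  Communication 68 × 0.47 = 31.96
  Reliability 69 × 0.16 = 11.04
Sum = 63.32
63.32 is ≥ 42 and < 66 → Developing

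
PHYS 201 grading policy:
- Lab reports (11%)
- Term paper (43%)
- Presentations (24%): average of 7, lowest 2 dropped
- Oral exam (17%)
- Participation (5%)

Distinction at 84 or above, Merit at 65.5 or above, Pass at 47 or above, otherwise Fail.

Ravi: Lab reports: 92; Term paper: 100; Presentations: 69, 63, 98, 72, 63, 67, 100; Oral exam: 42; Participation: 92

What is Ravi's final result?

Distinction

Presentations: drop 63, 63 → average of remaining 5 = 406/5 = 81.2
Weighted total:
  Lab reports 92 × 0.11 = 10.12
  Term paper 100 × 0.43 = 43
  Presentations 81.2 × 0.24 = 19.488
  Oral exam 42 × 0.17 = 7.14
  Participation 92 × 0.05 = 4.6
Sum = 84.348
84.348 ≥ 84 → Distinction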